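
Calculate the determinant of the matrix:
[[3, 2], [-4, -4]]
-4

For a 2×2 matrix [[a, b], [c, d]], det = ad - bc
det = (3)(-4) - (2)(-4) = -12 - -8 = -4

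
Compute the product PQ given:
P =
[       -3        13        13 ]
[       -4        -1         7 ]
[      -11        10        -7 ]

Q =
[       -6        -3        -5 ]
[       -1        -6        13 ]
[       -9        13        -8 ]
PQ =
[     -112       100        80 ]
[      -38       109       -49 ]
[      119      -118       241 ]

Matrix multiplication: (PQ)[i][j] = sum over k of P[i][k] * Q[k][j].
  (PQ)[0][0] = (-3)*(-6) + (13)*(-1) + (13)*(-9) = -112
  (PQ)[0][1] = (-3)*(-3) + (13)*(-6) + (13)*(13) = 100
  (PQ)[0][2] = (-3)*(-5) + (13)*(13) + (13)*(-8) = 80
  (PQ)[1][0] = (-4)*(-6) + (-1)*(-1) + (7)*(-9) = -38
  (PQ)[1][1] = (-4)*(-3) + (-1)*(-6) + (7)*(13) = 109
  (PQ)[1][2] = (-4)*(-5) + (-1)*(13) + (7)*(-8) = -49
  (PQ)[2][0] = (-11)*(-6) + (10)*(-1) + (-7)*(-9) = 119
  (PQ)[2][1] = (-11)*(-3) + (10)*(-6) + (-7)*(13) = -118
  (PQ)[2][2] = (-11)*(-5) + (10)*(13) + (-7)*(-8) = 241
PQ =
[     -112       100        80 ]
[      -38       109       -49 ]
[      119      -118       241 ]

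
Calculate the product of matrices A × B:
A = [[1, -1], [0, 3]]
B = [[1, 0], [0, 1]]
[[1, -1], [0, 3]]

Matrix multiplication:
C[0][0] = 1×1 + -1×0 = 1
C[0][1] = 1×0 + -1×1 = -1
C[1][0] = 0×1 + 3×0 = 0
C[1][1] = 0×0 + 3×1 = 3
Result: [[1, -1], [0, 3]]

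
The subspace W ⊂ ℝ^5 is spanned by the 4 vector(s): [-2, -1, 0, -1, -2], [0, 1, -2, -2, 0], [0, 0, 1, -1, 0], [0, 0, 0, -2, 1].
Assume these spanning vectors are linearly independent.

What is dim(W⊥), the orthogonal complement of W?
dim(W⊥) = 1

For any subspace W of ℝ^n, dim(W) + dim(W⊥) = n (the whole-space dimension).
Here the given 4 vectors are linearly independent, so dim(W) = 4.
Thus dim(W⊥) = n - dim(W) = 5 - 4 = 1.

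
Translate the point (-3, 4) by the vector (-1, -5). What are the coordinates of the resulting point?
(-4, -1)

Translation by (-1, -5):
x' = -3 + -1 = -4
y' = 4 + -5 = -1
Homogeneous matrix: [[1, 0, -1], [0, 1, -5], [0, 0, 1]]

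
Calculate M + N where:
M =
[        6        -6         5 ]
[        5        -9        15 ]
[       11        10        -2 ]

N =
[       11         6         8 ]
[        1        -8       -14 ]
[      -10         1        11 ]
M + N =
[       17         0        13 ]
[        6       -17         1 ]
[        1        11         9 ]

Matrix addition is elementwise: (M+N)[i][j] = M[i][j] + N[i][j].
  (M+N)[0][0] = (6) + (11) = 17
  (M+N)[0][1] = (-6) + (6) = 0
  (M+N)[0][2] = (5) + (8) = 13
  (M+N)[1][0] = (5) + (1) = 6
  (M+N)[1][1] = (-9) + (-8) = -17
  (M+N)[1][2] = (15) + (-14) = 1
  (M+N)[2][0] = (11) + (-10) = 1
  (M+N)[2][1] = (10) + (1) = 11
  (M+N)[2][2] = (-2) + (11) = 9
M + N =
[       17         0        13 ]
[        6       -17         1 ]
[        1        11         9 ]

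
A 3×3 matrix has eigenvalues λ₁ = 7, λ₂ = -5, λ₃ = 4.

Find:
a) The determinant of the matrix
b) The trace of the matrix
det = -140, trace = 6

Two standard eigenvalue identities:
- det(A) equals the product of the eigenvalues (counted with multiplicity).
- trace(A) equals the sum of the eigenvalues.
det(A) = (7)*(-5)*(4) = -140.
trace(A) = 7 - 5 + 4 = 6.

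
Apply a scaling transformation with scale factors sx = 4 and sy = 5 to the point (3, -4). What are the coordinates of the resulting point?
(12, -20)

Scaling matrix:
[[4, 0], [0, 5]]
Result: (3 × 4, -4 × 5) = (12, -20)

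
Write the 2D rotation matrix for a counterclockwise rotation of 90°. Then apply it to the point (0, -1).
R = [[0, -1], [1, 0]]; R·(0, -1) = (1, 0)

Rotation matrix formula: R(θ) = [[cos θ, -sin θ], [sin θ, cos θ]]
For θ = 90°:
cos(90°) = 0
sin(90°) = 1
R = [[0, -1], [1, 0]]
Apply to (0, -1): [0·0 + (-1)·-1, 1·0 + 0·-1] = (1, 0)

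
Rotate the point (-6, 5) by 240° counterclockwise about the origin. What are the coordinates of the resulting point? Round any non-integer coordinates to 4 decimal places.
(7.3301, 2.6962)

Rotation matrix R(θ) = [[cos θ, -sin θ], [sin θ, cos θ]]; for θ = 240°:
R = [[-1/2, √3/2], [-√3/2, -1/2]]
Result: R × [-6, 5]ᵀ = [-1/2·-6 + (√3/2)·5, -√3/2·-6 + (-1/2)·5]ᵀ = (7.3301, 2.6962)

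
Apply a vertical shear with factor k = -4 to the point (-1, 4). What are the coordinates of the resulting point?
(-1, 8)

Shear matrix for vertical shear with factor k = -4:
[[1, 0], [-4, 1]]
Result: (-1, 4) → (-1, 8)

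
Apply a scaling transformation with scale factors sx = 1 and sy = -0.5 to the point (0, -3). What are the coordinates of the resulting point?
(0, 1.5)

Scaling matrix:
[[1, 0], [0, -0.50]]
Result: (0 × 1, -3 × -0.5) = (0, 1.5)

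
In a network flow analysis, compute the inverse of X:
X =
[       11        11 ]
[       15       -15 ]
det(X) = -330
X⁻¹ =
[     1/22      1/30 ]
[     1/22     -1/30 ]

For a 2×2 matrix X = [[a, b], [c, d]] with det(X) ≠ 0, X⁻¹ = (1/det(X)) * [[d, -b], [-c, a]].
det(X) = (11)*(-15) - (11)*(15) = -165 - 165 = -330.
X⁻¹ = (1/-330) * [[-15, -11], [-15, 11]].
Dividing each entry by -330 and reducing:
X⁻¹ =
[     1/22      1/30 ]
[     1/22     -1/30 ]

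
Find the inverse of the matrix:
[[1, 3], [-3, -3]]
[[-1/2, -1/2], [1/2, 1/6]]

For [[a,b],[c,d]], inverse = (1/det)·[[d,-b],[-c,a]]
det = 1·-3 - 3·-3 = 6
Inverse = (1/6)·[[-3, -3], [3, 1]]
        = [[-1/2, -1/2], [1/2, 1/6]]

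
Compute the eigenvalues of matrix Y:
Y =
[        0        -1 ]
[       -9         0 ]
λ = -3, 3

Solve det(Y - λI) = 0. For a 2×2 matrix the characteristic equation is λ² - (trace)λ + det = 0.
trace(Y) = a + d = 0 + 0 = 0.
det(Y) = a*d - b*c = (0)*(0) - (-1)*(-9) = 0 - 9 = -9.
Characteristic equation: λ² - (0)λ + (-9) = 0.
Discriminant = (0)² - 4*(-9) = 0 + 36 = 36.
λ = (0 ± √36) / 2 = (0 ± 6) / 2 = -3, 3.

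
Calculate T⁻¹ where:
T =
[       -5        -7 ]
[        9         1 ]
det(T) = 58
T⁻¹ =
[     1/58      7/58 ]
[    -9/58     -5/58 ]

For a 2×2 matrix T = [[a, b], [c, d]] with det(T) ≠ 0, T⁻¹ = (1/det(T)) * [[d, -b], [-c, a]].
det(T) = (-5)*(1) - (-7)*(9) = -5 + 63 = 58.
T⁻¹ = (1/58) * [[1, 7], [-9, -5]].
Dividing each entry by 58 and reducing:
T⁻¹ =
[     1/58      7/58 ]
[    -9/58     -5/58 ]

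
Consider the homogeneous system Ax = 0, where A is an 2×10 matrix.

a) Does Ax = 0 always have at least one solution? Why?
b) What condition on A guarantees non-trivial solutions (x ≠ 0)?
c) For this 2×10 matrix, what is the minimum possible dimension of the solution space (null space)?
a) Yes, x = 0 is always a solution. b) When A has linearly dependent columns (rank < n). c) Minimum nullity = 8.

a) x = 0 satisfies A·0 = 0, so the zero vector is always a solution.
b) Non-trivial solutions exist iff the columns of A are linearly dependent, equivalently rank(A) < n (the number of columns).
c) By rank-nullity, rank(A) + nullity(A) = n = 10. Since A has only 2 rows, rank(A) ≤ 2, so nullity(A) ≥ 10 - 2 = 8.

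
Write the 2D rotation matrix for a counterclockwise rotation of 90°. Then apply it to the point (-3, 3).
R = [[0, -1], [1, 0]]; R·(-3, 3) = (-3, -3)

Rotation matrix formula: R(θ) = [[cos θ, -sin θ], [sin θ, cos θ]]
For θ = 90°:
cos(90°) = 0
sin(90°) = 1
R = [[0, -1], [1, 0]]
Apply to (-3, 3): [0·-3 + (-1)·3, 1·-3 + 0·3] = (-3, -3)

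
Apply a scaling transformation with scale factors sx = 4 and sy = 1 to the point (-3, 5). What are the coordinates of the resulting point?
(-12, 5)

Scaling matrix:
[[4, 0], [0, 1]]
Result: (-3 × 4, 5 × 1) = (-12, 5)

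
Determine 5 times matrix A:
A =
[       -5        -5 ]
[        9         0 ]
5A =
[      -25       -25 ]
[       45         0 ]

Scalar multiplication is elementwise: (5A)[i][j] = 5 * A[i][j].
  (5A)[0][0] = 5 * (-5) = -25
  (5A)[0][1] = 5 * (-5) = -25
  (5A)[1][0] = 5 * (9) = 45
  (5A)[1][1] = 5 * (0) = 0
5A =
[      -25       -25 ]
[       45         0 ]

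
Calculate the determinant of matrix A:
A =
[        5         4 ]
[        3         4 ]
det(A) = 8

For a 2×2 matrix [[a, b], [c, d]], det = a*d - b*c.
det(A) = (5)*(4) - (4)*(3) = 20 - 12 = 8.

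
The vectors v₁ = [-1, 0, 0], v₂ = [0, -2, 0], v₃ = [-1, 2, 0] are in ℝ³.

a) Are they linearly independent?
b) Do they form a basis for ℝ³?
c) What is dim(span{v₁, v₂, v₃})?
Not independent, not a basis, dim(span) = 2

Check whether v₃ can be written as a linear combination of v₁ and v₂.
v₃ = (1)·v₁ + (-1)·v₂ = [-1, 2, 0], so the three vectors are linearly dependent.
Thus they do not form a basis for ℝ³, and dim(span{v₁, v₂, v₃}) = 2 (spanned by v₁ and v₂).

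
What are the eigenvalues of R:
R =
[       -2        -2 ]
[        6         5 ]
λ = 1, 2

Solve det(R - λI) = 0. For a 2×2 matrix the characteristic equation is λ² - (trace)λ + det = 0.
trace(R) = a + d = -2 + 5 = 3.
det(R) = a*d - b*c = (-2)*(5) - (-2)*(6) = -10 + 12 = 2.
Characteristic equation: λ² - (3)λ + (2) = 0.
Discriminant = (3)² - 4*(2) = 9 - 8 = 1.
λ = (3 ± √1) / 2 = (3 ± 1) / 2 = 1, 2.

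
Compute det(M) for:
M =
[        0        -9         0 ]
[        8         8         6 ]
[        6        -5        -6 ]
det(M) = -756

Expand along row 0 (cofactor expansion): det(M) = a*(e*i - f*h) - b*(d*i - f*g) + c*(d*h - e*g), where the 3×3 is [[a, b, c], [d, e, f], [g, h, i]].
Minor M_00 = (8)*(-6) - (6)*(-5) = -48 + 30 = -18.
Minor M_01 = (8)*(-6) - (6)*(6) = -48 - 36 = -84.
Minor M_02 = (8)*(-5) - (8)*(6) = -40 - 48 = -88.
det(M) = (0)*(-18) - (-9)*(-84) + (0)*(-88) = 0 - 756 + 0 = -756.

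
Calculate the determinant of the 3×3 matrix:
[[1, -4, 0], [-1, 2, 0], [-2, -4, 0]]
0

Expansion along first row:
det = 1·det([[2,0],[-4,0]]) - -4·det([[-1,0],[-2,0]]) + 0·det([[-1,2],[-2,-4]])
    = 1·(2·0 - 0·-4) - -4·(-1·0 - 0·-2) + 0·(-1·-4 - 2·-2)
    = 1·0 - -4·0 + 0·8
    = 0 + 0 + 0 = 0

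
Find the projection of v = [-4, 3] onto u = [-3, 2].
[-54/13, 36/13]

The projection of v onto u is proj_u(v) = ((v·u) / (u·u)) · u.
v·u = (-4)*(-3) + (3)*(2) = 18.
u·u = (-3)*(-3) + (2)*(2) = 13.
coefficient = 18 / 13 = 18/13.
proj_u(v) = 18/13 · [-3, 2] = [-54/13, 36/13].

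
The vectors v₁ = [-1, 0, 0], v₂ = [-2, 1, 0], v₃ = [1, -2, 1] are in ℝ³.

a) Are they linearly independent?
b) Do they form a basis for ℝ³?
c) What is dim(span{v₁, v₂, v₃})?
Yes independent, yes basis, dim = 3

Stack v₁, v₂, v₃ as rows of a 3×3 matrix.
[[-1, 0, 0]; [-2, 1, 0]; [1, -2, 1]] is already lower triangular with nonzero diagonal entries (-1, 1, 1), so its determinant is the product of the diagonal entries, det = (-1)·(1)·(1) = -1 ≠ 0, and the rows are linearly independent.
Three linearly independent vectors in ℝ³ form a basis for ℝ³, so dim(span{v₁,v₂,v₃}) = 3.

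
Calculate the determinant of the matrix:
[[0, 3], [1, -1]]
-3

For a 2×2 matrix [[a, b], [c, d]], det = ad - bc
det = (0)(-1) - (3)(1) = 0 - 3 = -3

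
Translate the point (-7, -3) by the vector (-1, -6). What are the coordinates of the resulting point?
(-8, -9)

Translation by (-1, -6):
x' = -7 + -1 = -8
y' = -3 + -6 = -9
Homogeneous matrix: [[1, 0, -1], [0, 1, -6], [0, 0, 1]]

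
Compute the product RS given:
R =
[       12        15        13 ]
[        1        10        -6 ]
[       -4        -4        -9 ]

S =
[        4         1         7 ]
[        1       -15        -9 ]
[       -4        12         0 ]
RS =
[       11       -57       -51 ]
[       38      -221       -83 ]
[       16       -52         8 ]

Matrix multiplication: (RS)[i][j] = sum over k of R[i][k] * S[k][j].
  (RS)[0][0] = (12)*(4) + (15)*(1) + (13)*(-4) = 11
  (RS)[0][1] = (12)*(1) + (15)*(-15) + (13)*(12) = -57
  (RS)[0][2] = (12)*(7) + (15)*(-9) + (13)*(0) = -51
  (RS)[1][0] = (1)*(4) + (10)*(1) + (-6)*(-4) = 38
  (RS)[1][1] = (1)*(1) + (10)*(-15) + (-6)*(12) = -221
  (RS)[1][2] = (1)*(7) + (10)*(-9) + (-6)*(0) = -83
  (RS)[2][0] = (-4)*(4) + (-4)*(1) + (-9)*(-4) = 16
  (RS)[2][1] = (-4)*(1) + (-4)*(-15) + (-9)*(12) = -52
  (RS)[2][2] = (-4)*(7) + (-4)*(-9) + (-9)*(0) = 8
RS =
[       11       -57       -51 ]
[       38      -221       -83 ]
[       16       -52         8 ]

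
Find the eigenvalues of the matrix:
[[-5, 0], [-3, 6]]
λ = -5 and λ = 6

Characteristic equation: det(A - λI) = 0
λ² - (trace)λ + (det) = 0
λ² - (1)λ + (-30) = 0
λ² - 1λ - 30 = 0
Solving: λ = -5, 6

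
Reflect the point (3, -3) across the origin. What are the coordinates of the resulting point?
(-3, 3)

Reflection across origin: (3, -3) → (-3, 3)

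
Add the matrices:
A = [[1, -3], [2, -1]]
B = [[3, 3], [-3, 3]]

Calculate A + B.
[[4, 0], [-1, 2]]

Add corresponding elements:
(1)+(3)=4
(-3)+(3)=0
(2)+(-3)=-1
(-1)+(3)=2
A + B = [[4, 0], [-1, 2]]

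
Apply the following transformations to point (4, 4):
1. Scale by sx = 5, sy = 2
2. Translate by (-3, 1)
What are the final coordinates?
(17, 9)

Step 1: Scale (4, 4) by (sx, sy) = (5, 2) → (20, 8)
Step 2: Translate by (-3, 1) → (17, 9)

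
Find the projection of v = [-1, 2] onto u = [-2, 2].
[-3/2, 3/2]

The projection of v onto u is proj_u(v) = ((v·u) / (u·u)) · u.
v·u = (-1)*(-2) + (2)*(2) = 6.
u·u = (-2)*(-2) + (2)*(2) = 8.
coefficient = 6 / 8 = 3/4.
proj_u(v) = 3/4 · [-2, 2] = [-3/2, 3/2].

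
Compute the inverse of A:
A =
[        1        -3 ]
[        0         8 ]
det(A) = 8
A⁻¹ =
[        1       3/8 ]
[        0       1/8 ]

For a 2×2 matrix A = [[a, b], [c, d]] with det(A) ≠ 0, A⁻¹ = (1/det(A)) * [[d, -b], [-c, a]].
det(A) = (1)*(8) - (-3)*(0) = 8 - 0 = 8.
A⁻¹ = (1/8) * [[8, 3], [0, 1]].
Dividing each entry by 8 and reducing:
A⁻¹ =
[        1       3/8 ]
[        0       1/8 ]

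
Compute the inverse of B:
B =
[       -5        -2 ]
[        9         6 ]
det(B) = -12
B⁻¹ =
[     -1/2      -1/6 ]
[      3/4      5/12 ]

For a 2×2 matrix B = [[a, b], [c, d]] with det(B) ≠ 0, B⁻¹ = (1/det(B)) * [[d, -b], [-c, a]].
det(B) = (-5)*(6) - (-2)*(9) = -30 + 18 = -12.
B⁻¹ = (1/-12) * [[6, 2], [-9, -5]].
Dividing each entry by -12 and reducing:
B⁻¹ =
[     -1/2      -1/6 ]
[      3/4      5/12 ]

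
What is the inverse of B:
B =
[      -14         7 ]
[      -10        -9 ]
det(B) = 196
B⁻¹ =
[   -9/196     -1/28 ]
[     5/98     -1/14 ]

For a 2×2 matrix B = [[a, b], [c, d]] with det(B) ≠ 0, B⁻¹ = (1/det(B)) * [[d, -b], [-c, a]].
det(B) = (-14)*(-9) - (7)*(-10) = 126 + 70 = 196.
B⁻¹ = (1/196) * [[-9, -7], [10, -14]].
Dividing each entry by 196 and reducing:
B⁻¹ =
[   -9/196     -1/28 ]
[     5/98     -1/14 ]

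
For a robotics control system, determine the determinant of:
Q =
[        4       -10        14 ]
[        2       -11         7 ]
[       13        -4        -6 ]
det(Q) = 1236

Expand along row 0 (cofactor expansion): det(Q) = a*(e*i - f*h) - b*(d*i - f*g) + c*(d*h - e*g), where the 3×3 is [[a, b, c], [d, e, f], [g, h, i]].
Minor M_00 = (-11)*(-6) - (7)*(-4) = 66 + 28 = 94.
Minor M_01 = (2)*(-6) - (7)*(13) = -12 - 91 = -103.
Minor M_02 = (2)*(-4) - (-11)*(13) = -8 + 143 = 135.
det(Q) = (4)*(94) - (-10)*(-103) + (14)*(135) = 376 - 1030 + 1890 = 1236.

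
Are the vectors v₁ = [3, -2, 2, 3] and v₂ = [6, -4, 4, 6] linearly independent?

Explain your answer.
No, linearly dependent (v₂ = 2·v₁)

Check whether there is a scalar k with v₂ = k·v₁.
Comparing components, k = 2 satisfies 2·[3, -2, 2, 3] = [6, -4, 4, 6].
Since v₂ is a scalar multiple of v₁, the two vectors are linearly dependent.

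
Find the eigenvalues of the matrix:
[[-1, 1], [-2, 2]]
λ = 0 and λ = 1

Characteristic equation: det(A - λI) = 0
λ² - (trace)λ + (det) = 0
λ² - (1)λ + (0) = 0
λ² - 1λ + 0 = 0
Solving: λ = 0, 1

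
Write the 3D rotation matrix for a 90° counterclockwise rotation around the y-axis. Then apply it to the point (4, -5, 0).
R = [[0, 0, 1], [0, 1, 0], [-1, 0, 0]]; R·(4, -5, 0) = (0, -5, -4)

Rotation matrix for 90° around y-axis:
cos(90°) = 0, sin(90°) = 1
R = [[0, 0, 1], [0, 1, 0], [-1, 0, 0]]
Apply to (4, -5, 0): R·[4, -5, 0]ᵀ = (0, -5, -4)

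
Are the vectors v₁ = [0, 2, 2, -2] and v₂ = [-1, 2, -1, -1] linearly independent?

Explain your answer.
Yes, linearly independent

Two vectors are linearly dependent iff one is a scalar multiple of the other.
No single scalar k satisfies v₂ = k·v₁ (the ratios of corresponding entries disagree), so v₁ and v₂ are linearly independent.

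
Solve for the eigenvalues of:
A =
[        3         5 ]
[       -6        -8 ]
λ = -3, -2

Solve det(A - λI) = 0. For a 2×2 matrix the characteristic equation is λ² - (trace)λ + det = 0.
trace(A) = a + d = 3 - 8 = -5.
det(A) = a*d - b*c = (3)*(-8) - (5)*(-6) = -24 + 30 = 6.
Characteristic equation: λ² - (-5)λ + (6) = 0.
Discriminant = (-5)² - 4*(6) = 25 - 24 = 1.
λ = (-5 ± √1) / 2 = (-5 ± 1) / 2 = -3, -2.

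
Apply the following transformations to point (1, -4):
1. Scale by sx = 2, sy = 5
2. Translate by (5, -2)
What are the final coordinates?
(7, -22)

Step 1: Scale (1, -4) by (sx, sy) = (2, 5) → (2, -20)
Step 2: Translate by (5, -2) → (7, -22)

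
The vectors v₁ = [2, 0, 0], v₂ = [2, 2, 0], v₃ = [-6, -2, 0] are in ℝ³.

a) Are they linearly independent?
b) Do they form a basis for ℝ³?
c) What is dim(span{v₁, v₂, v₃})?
Not independent, not a basis, dim(span) = 2

Check whether v₃ can be written as a linear combination of v₁ and v₂.
v₃ = (-2)·v₁ + (-1)·v₂ = [-6, -2, 0], so the three vectors are linearly dependent.
Thus they do not form a basis for ℝ³, and dim(span{v₁, v₂, v₃}) = 2 (spanned by v₁ and v₂).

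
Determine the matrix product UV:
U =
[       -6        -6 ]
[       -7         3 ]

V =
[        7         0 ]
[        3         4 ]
UV =
[      -60       -24 ]
[      -40        12 ]

Matrix multiplication: (UV)[i][j] = sum over k of U[i][k] * V[k][j].
  (UV)[0][0] = (-6)*(7) + (-6)*(3) = -60
  (UV)[0][1] = (-6)*(0) + (-6)*(4) = -24
  (UV)[1][0] = (-7)*(7) + (3)*(3) = -40
  (UV)[1][1] = (-7)*(0) + (3)*(4) = 12
UV =
[      -60       -24 ]
[      -40        12 ]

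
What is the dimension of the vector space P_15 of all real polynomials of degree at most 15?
Dimension = 16

A polynomial of degree at most 15 can be written as a₀ + a₁x + a₂x² + … + a_15x^15, with 16 free coefficients a₀, …, a_15.
The set {1, x, x², …, x^15} is a basis: it spans P_15 (every such polynomial is a linear combination of these) and is linearly independent (a polynomial is zero iff all its coefficients are zero).
Therefore dim(P_15) = 15 + 1 = 16.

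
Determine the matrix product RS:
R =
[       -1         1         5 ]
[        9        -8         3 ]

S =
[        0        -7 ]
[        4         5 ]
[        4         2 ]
RS =
[       24        22 ]
[      -20       -97 ]

Matrix multiplication: (RS)[i][j] = sum over k of R[i][k] * S[k][j].
  (RS)[0][0] = (-1)*(0) + (1)*(4) + (5)*(4) = 24
  (RS)[0][1] = (-1)*(-7) + (1)*(5) + (5)*(2) = 22
  (RS)[1][0] = (9)*(0) + (-8)*(4) + (3)*(4) = -20
  (RS)[1][1] = (9)*(-7) + (-8)*(5) + (3)*(2) = -97
RS =
[       24        22 ]
[      -20       -97 ]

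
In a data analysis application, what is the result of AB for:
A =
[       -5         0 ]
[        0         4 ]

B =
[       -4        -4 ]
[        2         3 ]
AB =
[       20        20 ]
[        8        12 ]

Matrix multiplication: (AB)[i][j] = sum over k of A[i][k] * B[k][j].
  (AB)[0][0] = (-5)*(-4) + (0)*(2) = 20
  (AB)[0][1] = (-5)*(-4) + (0)*(3) = 20
  (AB)[1][0] = (0)*(-4) + (4)*(2) = 8
  (AB)[1][1] = (0)*(-4) + (4)*(3) = 12
AB =
[       20        20 ]
[        8        12 ]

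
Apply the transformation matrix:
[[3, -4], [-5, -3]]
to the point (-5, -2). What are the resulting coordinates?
(-7, 31)

Matrix multiplication:
[[3, -4], [-5, -3]] × [-5, -2]ᵀ
= [3×-5 + -4×-2, -5×-5 + -3×-2]ᵀ
= [-7.0000, 31.0000]ᵀ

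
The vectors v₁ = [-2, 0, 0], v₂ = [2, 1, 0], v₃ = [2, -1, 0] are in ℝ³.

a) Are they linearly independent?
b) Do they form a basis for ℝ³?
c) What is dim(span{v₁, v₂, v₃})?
Not independent, not a basis, dim(span) = 2

Check whether v₃ can be written as a linear combination of v₁ and v₂.
v₃ = (-2)·v₁ + (-1)·v₂ = [2, -1, 0], so the three vectors are linearly dependent.
Thus they do not form a basis for ℝ³, and dim(span{v₁, v₂, v₃}) = 2 (spanned by v₁ and v₂).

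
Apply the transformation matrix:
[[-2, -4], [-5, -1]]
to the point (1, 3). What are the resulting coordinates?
(-14, -8)

Matrix multiplication:
[[-2, -4], [-5, -1]] × [1, 3]ᵀ
= [-2×1 + -4×3, -5×1 + -1×3]ᵀ
= [-14.0000, -8.0000]ᵀ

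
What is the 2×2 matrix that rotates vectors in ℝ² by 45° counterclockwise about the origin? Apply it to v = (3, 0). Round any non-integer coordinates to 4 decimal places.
R = [[√2/2, -√2/2], [√2/2, √2/2]]; R·v = (2.1213, 2.1213)

A counterclockwise rotation by angle θ in ℝ² has matrix R(θ) = [[cos θ, -sin θ], [sin θ, cos θ]].
For θ = 45°: cos θ = √2/2, sin θ = √2/2.
R(45°) = [[√2/2, -√2/2], [√2/2, √2/2]].
R·v = [√2/2·3 + (-√2/2)·0, √2/2·3 + √2/2·0] = (2.1213, 2.1213).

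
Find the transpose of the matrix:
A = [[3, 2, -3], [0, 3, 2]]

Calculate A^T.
[[3, 0], [2, 3], [-3, 2]]

The transpose sends entry (i,j) to (j,i); rows become columns.
Row 0 of A: [3, 2, -3] -> column 0 of A^T.
Row 1 of A: [0, 3, 2] -> column 1 of A^T.
A^T = [[3, 0], [2, 3], [-3, 2]]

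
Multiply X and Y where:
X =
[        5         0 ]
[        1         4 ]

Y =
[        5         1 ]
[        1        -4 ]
XY =
[       25         5 ]
[        9       -15 ]

Matrix multiplication: (XY)[i][j] = sum over k of X[i][k] * Y[k][j].
  (XY)[0][0] = (5)*(5) + (0)*(1) = 25
  (XY)[0][1] = (5)*(1) + (0)*(-4) = 5
  (XY)[1][0] = (1)*(5) + (4)*(1) = 9
  (XY)[1][1] = (1)*(1) + (4)*(-4) = -15
XY =
[       25         5 ]
[        9       -15 ]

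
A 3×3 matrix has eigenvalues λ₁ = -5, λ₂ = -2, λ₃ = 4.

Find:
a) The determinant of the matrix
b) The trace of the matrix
det = 40, trace = -3

Two standard eigenvalue identities:
- det(A) equals the product of the eigenvalues (counted with multiplicity).
- trace(A) equals the sum of the eigenvalues.
det(A) = (-5)*(-2)*(4) = 40.
trace(A) = -5 - 2 + 4 = -3.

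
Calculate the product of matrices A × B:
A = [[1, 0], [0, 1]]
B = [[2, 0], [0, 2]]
[[2, 0], [0, 2]]

Matrix multiplication:
C[0][0] = 1×2 + 0×0 = 2
C[0][1] = 1×0 + 0×2 = 0
C[1][0] = 0×2 + 1×0 = 0
C[1][1] = 0×0 + 1×2 = 2
Result: [[2, 0], [0, 2]]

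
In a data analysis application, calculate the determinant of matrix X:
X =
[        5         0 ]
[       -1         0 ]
det(X) = 0

For a 2×2 matrix [[a, b], [c, d]], det = a*d - b*c.
det(X) = (5)*(0) - (0)*(-1) = 0 - 0 = 0.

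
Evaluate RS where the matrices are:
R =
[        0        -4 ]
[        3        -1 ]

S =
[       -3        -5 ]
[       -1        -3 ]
RS =
[        4        12 ]
[       -8       -12 ]

Matrix multiplication: (RS)[i][j] = sum over k of R[i][k] * S[k][j].
  (RS)[0][0] = (0)*(-3) + (-4)*(-1) = 4
  (RS)[0][1] = (0)*(-5) + (-4)*(-3) = 12
  (RS)[1][0] = (3)*(-3) + (-1)*(-1) = -8
  (RS)[1][1] = (3)*(-5) + (-1)*(-3) = -12
RS =
[        4        12 ]
[       -8       -12 ]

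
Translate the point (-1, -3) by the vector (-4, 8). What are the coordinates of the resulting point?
(-5, 5)

Translation by (-4, 8):
x' = -1 + -4 = -5
y' = -3 + 8 = 5
Homogeneous matrix: [[1, 0, -4], [0, 1, 8], [0, 0, 1]]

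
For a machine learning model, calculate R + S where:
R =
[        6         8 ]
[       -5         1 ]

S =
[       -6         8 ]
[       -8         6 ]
R + S =
[        0        16 ]
[      -13         7 ]

Matrix addition is elementwise: (R+S)[i][j] = R[i][j] + S[i][j].
  (R+S)[0][0] = (6) + (-6) = 0
  (R+S)[0][1] = (8) + (8) = 16
  (R+S)[1][0] = (-5) + (-8) = -13
  (R+S)[1][1] = (1) + (6) = 7
R + S =
[        0        16 ]
[      -13         7 ]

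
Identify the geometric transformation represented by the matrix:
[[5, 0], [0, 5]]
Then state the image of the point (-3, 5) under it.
uniform scaling by factor 5; image of (-3, 5) is (-15, 25)

This is a diagonal matrix with equal entries 5, so it scales both axes by the same factor 5.
The matrix [[5, 0], [0, 5]] represents: uniform scaling by factor 5.
Applying it to (-3, 5): [5·-3 + 0·5, 0·-3 + 5·5] = (-15, 25).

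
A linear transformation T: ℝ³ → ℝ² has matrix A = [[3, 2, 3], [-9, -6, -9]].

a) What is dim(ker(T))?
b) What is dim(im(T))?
dim(ker) = 2, dim(im) = 1

Observe that row 2 = -3 × row 1 (so the rows are linearly dependent).
Thus rank(A) = 1 (only one linearly independent row).
dim(im(T)) = rank(A) = 1.
By the rank-nullity theorem applied to T: ℝ³ → ℝ², rank(A) + nullity(A) = 3 (the domain dimension), so dim(ker(T)) = 3 - 1 = 2.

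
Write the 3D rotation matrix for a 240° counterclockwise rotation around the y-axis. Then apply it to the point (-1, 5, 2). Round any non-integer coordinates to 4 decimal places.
R = [[-1/2, 0, -√3/2], [0, 1, 0], [√3/2, 0, -1/2]]; R·(-1, 5, 2) = (-1.2321, 5.0000, -1.8660)

Rotation matrix for 240° around y-axis:
cos(240°) = -1/2, sin(240°) = -√3/2
R = [[-1/2, 0, -√3/2], [0, 1, 0], [√3/2, 0, -1/2]]
Apply to (-1, 5, 2): R·[-1, 5, 2]ᵀ = (-1.2321, 5.0000, -1.8660)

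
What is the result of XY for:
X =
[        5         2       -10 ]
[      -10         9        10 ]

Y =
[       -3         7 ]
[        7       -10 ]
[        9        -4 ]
XY =
[      -91        55 ]
[      183      -200 ]

Matrix multiplication: (XY)[i][j] = sum over k of X[i][k] * Y[k][j].
  (XY)[0][0] = (5)*(-3) + (2)*(7) + (-10)*(9) = -91
  (XY)[0][1] = (5)*(7) + (2)*(-10) + (-10)*(-4) = 55
  (XY)[1][0] = (-10)*(-3) + (9)*(7) + (10)*(9) = 183
  (XY)[1][1] = (-10)*(7) + (9)*(-10) + (10)*(-4) = -200
XY =
[      -91        55 ]
[      183      -200 ]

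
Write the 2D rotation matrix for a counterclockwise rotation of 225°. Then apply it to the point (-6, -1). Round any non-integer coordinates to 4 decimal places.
R = [[-√2/2, √2/2], [-√2/2, -√2/2]]; R·(-6, -1) = (3.5355, 4.9497)

Rotation matrix formula: R(θ) = [[cos θ, -sin θ], [sin θ, cos θ]]
For θ = 225°:
cos(225°) = -√2/2
sin(225°) = -√2/2
R = [[-√2/2, √2/2], [-√2/2, -√2/2]]
Apply to (-6, -1): [-√2/2·-6 + (√2/2)·-1, -√2/2·-6 + -√2/2·-1] = (3.5355, 4.9497)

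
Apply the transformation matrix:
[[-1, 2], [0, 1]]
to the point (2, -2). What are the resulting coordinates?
(-6, -2)

Matrix multiplication:
[[-1, 2], [0, 1]] × [2, -2]ᵀ
= [-1×2 + 2×-2, 0×2 + 1×-2]ᵀ
= [-6.0000, -2.0000]ᵀ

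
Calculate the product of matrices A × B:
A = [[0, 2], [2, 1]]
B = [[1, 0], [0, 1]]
[[0, 2], [2, 1]]

Matrix multiplication:
C[0][0] = 0×1 + 2×0 = 0
C[0][1] = 0×0 + 2×1 = 2
C[1][0] = 2×1 + 1×0 = 2
C[1][1] = 2×0 + 1×1 = 1
Result: [[0, 2], [2, 1]]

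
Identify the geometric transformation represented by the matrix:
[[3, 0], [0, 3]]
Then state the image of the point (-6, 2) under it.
uniform scaling by factor 3; image of (-6, 2) is (-18, 6)

This is a diagonal matrix with equal entries 3, so it scales both axes by the same factor 3.
The matrix [[3, 0], [0, 3]] represents: uniform scaling by factor 3.
Applying it to (-6, 2): [3·-6 + 0·2, 0·-6 + 3·2] = (-18, 6).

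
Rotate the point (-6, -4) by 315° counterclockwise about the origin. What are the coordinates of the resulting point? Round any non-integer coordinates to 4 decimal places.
(-7.0711, 1.4142)

Rotation matrix R(θ) = [[cos θ, -sin θ], [sin θ, cos θ]]; for θ = 315°:
R = [[√2/2, √2/2], [-√2/2, √2/2]]
Result: R × [-6, -4]ᵀ = [√2/2·-6 + (√2/2)·-4, -√2/2·-6 + (√2/2)·-4]ᵀ = (-7.0711, 1.4142)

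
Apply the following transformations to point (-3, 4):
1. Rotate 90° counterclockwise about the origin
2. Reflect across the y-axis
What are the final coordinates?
(4, -3)

Step 1: Rotate 90° → (-4, -3)
Step 2: Reflect across the y-axis → (4, -3)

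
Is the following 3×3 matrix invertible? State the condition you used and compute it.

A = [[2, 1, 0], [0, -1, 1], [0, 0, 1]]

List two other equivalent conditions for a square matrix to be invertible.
Yes, invertible; det(A) = -2 ≠ 0. Equivalent conditions: rank(A) = 3; Ax = 0 has only the trivial solution; 0 is not an eigenvalue; the columns of A are linearly independent.

To check invertibility, compute det(A).
The given matrix is triangular, so det(A) equals the product of its diagonal entries = -2 ≠ 0.
Since det(A) ≠ 0, A is invertible.
Equivalent conditions for a square matrix A to be invertible:
- rank(A) = 3 (full rank).
- The homogeneous system Ax = 0 has only the trivial solution x = 0.
- 0 is not an eigenvalue of A.
- The columns (equivalently rows) of A are linearly independent.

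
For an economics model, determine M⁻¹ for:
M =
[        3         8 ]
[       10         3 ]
det(M) = -71
M⁻¹ =
[    -3/71      8/71 ]
[    10/71     -3/71 ]

For a 2×2 matrix M = [[a, b], [c, d]] with det(M) ≠ 0, M⁻¹ = (1/det(M)) * [[d, -b], [-c, a]].
det(M) = (3)*(3) - (8)*(10) = 9 - 80 = -71.
M⁻¹ = (1/-71) * [[3, -8], [-10, 3]].
Dividing each entry by -71 and reducing:
M⁻¹ =
[    -3/71      8/71 ]
[    10/71     -3/71 ]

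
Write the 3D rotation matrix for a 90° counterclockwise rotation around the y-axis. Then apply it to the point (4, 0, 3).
R = [[0, 0, 1], [0, 1, 0], [-1, 0, 0]]; R·(4, 0, 3) = (3, 0, -4)

Rotation matrix for 90° around y-axis:
cos(90°) = 0, sin(90°) = 1
R = [[0, 0, 1], [0, 1, 0], [-1, 0, 0]]
Apply to (4, 0, 3): R·[4, 0, 3]ᵀ = (3, 0, -4)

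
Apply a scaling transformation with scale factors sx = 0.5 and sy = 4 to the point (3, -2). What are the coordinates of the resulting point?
(1.5, -8)

Scaling matrix:
[[0.50, 0], [0, 4]]
Result: (3 × 0.5, -2 × 4) = (1.5, -8)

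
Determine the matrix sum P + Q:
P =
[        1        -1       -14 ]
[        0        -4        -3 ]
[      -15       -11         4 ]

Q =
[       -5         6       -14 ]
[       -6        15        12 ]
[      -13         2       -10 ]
P + Q =
[       -4         5       -28 ]
[       -6        11         9 ]
[      -28        -9        -6 ]

Matrix addition is elementwise: (P+Q)[i][j] = P[i][j] + Q[i][j].
  (P+Q)[0][0] = (1) + (-5) = -4
  (P+Q)[0][1] = (-1) + (6) = 5
  (P+Q)[0][2] = (-14) + (-14) = -28
  (P+Q)[1][0] = (0) + (-6) = -6
  (P+Q)[1][1] = (-4) + (15) = 11
  (P+Q)[1][2] = (-3) + (12) = 9
  (P+Q)[2][0] = (-15) + (-13) = -28
  (P+Q)[2][1] = (-11) + (2) = -9
  (P+Q)[2][2] = (4) + (-10) = -6
P + Q =
[       -4         5       -28 ]
[       -6        11         9 ]
[      -28        -9        -6 ]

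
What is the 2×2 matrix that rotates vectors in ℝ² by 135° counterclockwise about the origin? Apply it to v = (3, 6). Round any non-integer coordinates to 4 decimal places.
R = [[-√2/2, -√2/2], [√2/2, -√2/2]]; R·v = (-6.3640, -2.1213)

A counterclockwise rotation by angle θ in ℝ² has matrix R(θ) = [[cos θ, -sin θ], [sin θ, cos θ]].
For θ = 135°: cos θ = -√2/2, sin θ = √2/2.
R(135°) = [[-√2/2, -√2/2], [√2/2, -√2/2]].
R·v = [-√2/2·3 + (-√2/2)·6, √2/2·3 + -√2/2·6] = (-6.3640, -2.1213).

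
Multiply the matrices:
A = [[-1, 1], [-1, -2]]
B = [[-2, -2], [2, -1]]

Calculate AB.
[[4, 1], [-2, 4]]

Each entry (i,j) of AB = sum over k of A[i][k]*B[k][j].
(AB)[0][0] = (-1)*(-2) + (1)*(2) = 4
(AB)[0][1] = (-1)*(-2) + (1)*(-1) = 1
(AB)[1][0] = (-1)*(-2) + (-2)*(2) = -2
(AB)[1][1] = (-1)*(-2) + (-2)*(-1) = 4
AB = [[4, 1], [-2, 4]]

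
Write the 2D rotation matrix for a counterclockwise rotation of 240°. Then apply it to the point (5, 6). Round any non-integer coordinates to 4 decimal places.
R = [[-1/2, √3/2], [-√3/2, -1/2]]; R·(5, 6) = (2.6962, -7.3301)

Rotation matrix formula: R(θ) = [[cos θ, -sin θ], [sin θ, cos θ]]
For θ = 240°:
cos(240°) = -1/2
sin(240°) = -√3/2
R = [[-1/2, √3/2], [-√3/2, -1/2]]
Apply to (5, 6): [-1/2·5 + (√3/2)·6, -√3/2·5 + -1/2·6] = (2.6962, -7.3301)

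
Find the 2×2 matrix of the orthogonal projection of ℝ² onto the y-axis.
[[0, 0], [0, 1]]

The orthogonal projection onto the line spanned by a nonzero vector u = (a, b) has matrix P = (u uᵀ) / (uᵀ u) = (1/(a² + b²)) · [[a², ab], [ab, b²]].
Here u = (0, 1), so a² + b² = 0 + 1 = 1.
P = (1/1) · [[0, 0], [0, 1]] = [[0, 0], [0, 1]].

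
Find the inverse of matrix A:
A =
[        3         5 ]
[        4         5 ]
det(A) = -5
A⁻¹ =
[       -1         1 ]
[      4/5      -3/5 ]

For a 2×2 matrix A = [[a, b], [c, d]] with det(A) ≠ 0, A⁻¹ = (1/det(A)) * [[d, -b], [-c, a]].
det(A) = (3)*(5) - (5)*(4) = 15 - 20 = -5.
A⁻¹ = (1/-5) * [[5, -5], [-4, 3]].
Dividing each entry by -5 and reducing:
A⁻¹ =
[       -1         1 ]
[      4/5      -3/5 ]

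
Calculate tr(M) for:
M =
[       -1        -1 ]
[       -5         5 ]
tr(M) = -1 + 5 = 4

The trace of a square matrix is the sum of its diagonal entries.
Diagonal entries of M: M[0][0] = -1, M[1][1] = 5.
tr(M) = -1 + 5 = 4.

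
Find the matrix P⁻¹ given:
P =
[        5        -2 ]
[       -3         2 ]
det(P) = 4
P⁻¹ =
[      1/2       1/2 ]
[      3/4       5/4 ]

For a 2×2 matrix P = [[a, b], [c, d]] with det(P) ≠ 0, P⁻¹ = (1/det(P)) * [[d, -b], [-c, a]].
det(P) = (5)*(2) - (-2)*(-3) = 10 - 6 = 4.
P⁻¹ = (1/4) * [[2, 2], [3, 5]].
Dividing each entry by 4 and reducing:
P⁻¹ =
[      1/2       1/2 ]
[      3/4       5/4 ]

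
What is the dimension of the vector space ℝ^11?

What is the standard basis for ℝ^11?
Dimension = 11; standard basis = {e_1, e_2, e_3, …, e_11}

ℝ^11 is the space of 11-tuples of real numbers; its dimension is 11.
The standard basis consists of 11 vectors: e_1, e_2, e_3, …, e_11, where e_i is the vector with 1 in position i and 0 elsewhere.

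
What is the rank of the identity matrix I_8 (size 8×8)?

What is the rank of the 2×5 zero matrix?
rank(I_8) = 8, rank(0) = 0

The identity I_8 has 8 columns that are the standard basis vectors e_1, …, e_8. These are linearly independent, so all 8 columns are pivots and rank(I_8) = 8.
The 2×5 zero matrix has every entry zero, so every row is the zero row and there are no pivots; rank(0) = 0.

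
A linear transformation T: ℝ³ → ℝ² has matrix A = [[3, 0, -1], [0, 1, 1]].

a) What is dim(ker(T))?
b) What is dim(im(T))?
dim(ker) = 1, dim(im) = 2

The two rows are not scalar multiples of one another (no single k satisfies row 2 = k × row 1), so they are linearly independent.
Thus rank(A) = 2.
dim(im(T)) = rank(A) = 2.
By the rank-nullity theorem applied to T: ℝ³ → ℝ², rank(A) + nullity(A) = 3 (the domain dimension), so dim(ker(T)) = 3 - 2 = 1.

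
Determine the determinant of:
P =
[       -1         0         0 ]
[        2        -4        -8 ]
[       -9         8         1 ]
det(P) = -60

Expand along row 0 (cofactor expansion): det(P) = a*(e*i - f*h) - b*(d*i - f*g) + c*(d*h - e*g), where the 3×3 is [[a, b, c], [d, e, f], [g, h, i]].
Minor M_00 = (-4)*(1) - (-8)*(8) = -4 + 64 = 60.
Minor M_01 = (2)*(1) - (-8)*(-9) = 2 - 72 = -70.
Minor M_02 = (2)*(8) - (-4)*(-9) = 16 - 36 = -20.
det(P) = (-1)*(60) - (0)*(-70) + (0)*(-20) = -60 + 0 + 0 = -60.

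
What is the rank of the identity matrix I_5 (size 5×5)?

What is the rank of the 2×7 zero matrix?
rank(I_5) = 5, rank(0) = 0

The identity I_5 has 5 columns that are the standard basis vectors e_1, …, e_5. These are linearly independent, so all 5 columns are pivots and rank(I_5) = 5.
The 2×7 zero matrix has every entry zero, so every row is the zero row and there are no pivots; rank(0) = 0.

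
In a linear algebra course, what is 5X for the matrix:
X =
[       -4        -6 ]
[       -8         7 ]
5X =
[      -20       -30 ]
[      -40        35 ]

Scalar multiplication is elementwise: (5X)[i][j] = 5 * X[i][j].
  (5X)[0][0] = 5 * (-4) = -20
  (5X)[0][1] = 5 * (-6) = -30
  (5X)[1][0] = 5 * (-8) = -40
  (5X)[1][1] = 5 * (7) = 35
5X =
[      -20       -30 ]
[      -40        35 ]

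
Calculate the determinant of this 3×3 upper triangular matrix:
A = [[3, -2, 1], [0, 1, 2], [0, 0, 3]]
9

The determinant of a triangular matrix is the product of its diagonal entries (the off-diagonal entries above the diagonal do not affect it).
det(A) = (3) * (1) * (3) = 9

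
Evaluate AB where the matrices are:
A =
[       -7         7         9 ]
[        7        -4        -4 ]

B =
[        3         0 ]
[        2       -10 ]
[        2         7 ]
AB =
[       11        -7 ]
[        5        12 ]

Matrix multiplication: (AB)[i][j] = sum over k of A[i][k] * B[k][j].
  (AB)[0][0] = (-7)*(3) + (7)*(2) + (9)*(2) = 11
  (AB)[0][1] = (-7)*(0) + (7)*(-10) + (9)*(7) = -7
  (AB)[1][0] = (7)*(3) + (-4)*(2) + (-4)*(2) = 5
  (AB)[1][1] = (7)*(0) + (-4)*(-10) + (-4)*(7) = 12
AB =
[       11        -7 ]
[        5        12 ]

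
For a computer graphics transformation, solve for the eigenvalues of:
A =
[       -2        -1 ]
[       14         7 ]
λ = 0, 5

Solve det(A - λI) = 0. For a 2×2 matrix the characteristic equation is λ² - (trace)λ + det = 0.
trace(A) = a + d = -2 + 7 = 5.
det(A) = a*d - b*c = (-2)*(7) - (-1)*(14) = -14 + 14 = 0.
Characteristic equation: λ² - (5)λ + (0) = 0.
Discriminant = (5)² - 4*(0) = 25 - 0 = 25.
λ = (5 ± √25) / 2 = (5 ± 5) / 2 = 0, 5.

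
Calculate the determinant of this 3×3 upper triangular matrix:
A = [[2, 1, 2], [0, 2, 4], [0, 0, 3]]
12

The determinant of a triangular matrix is the product of its diagonal entries (the off-diagonal entries above the diagonal do not affect it).
det(A) = (2) * (2) * (3) = 12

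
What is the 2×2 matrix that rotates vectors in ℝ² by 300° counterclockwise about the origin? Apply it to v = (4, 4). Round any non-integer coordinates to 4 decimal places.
R = [[1/2, √3/2], [-√3/2, 1/2]]; R·v = (5.4641, -1.4641)

A counterclockwise rotation by angle θ in ℝ² has matrix R(θ) = [[cos θ, -sin θ], [sin θ, cos θ]].
For θ = 300°: cos θ = 1/2, sin θ = -√3/2.
R(300°) = [[1/2, √3/2], [-√3/2, 1/2]].
R·v = [1/2·4 + (√3/2)·4, -√3/2·4 + 1/2·4] = (5.4641, -1.4641).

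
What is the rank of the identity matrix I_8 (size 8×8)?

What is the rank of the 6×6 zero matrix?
rank(I_8) = 8, rank(0) = 0

The identity I_8 has 8 columns that are the standard basis vectors e_1, …, e_8. These are linearly independent, so all 8 columns are pivots and rank(I_8) = 8.
The 6×6 zero matrix has every entry zero, so every row is the zero row and there are no pivots; rank(0) = 0.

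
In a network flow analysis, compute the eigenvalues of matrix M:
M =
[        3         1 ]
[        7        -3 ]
λ = -4, 4

Solve det(M - λI) = 0. For a 2×2 matrix the characteristic equation is λ² - (trace)λ + det = 0.
trace(M) = a + d = 3 - 3 = 0.
det(M) = a*d - b*c = (3)*(-3) - (1)*(7) = -9 - 7 = -16.
Characteristic equation: λ² - (0)λ + (-16) = 0.
Discriminant = (0)² - 4*(-16) = 0 + 64 = 64.
λ = (0 ± √64) / 2 = (0 ± 8) / 2 = -4, 4.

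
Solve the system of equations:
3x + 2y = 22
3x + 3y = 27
x = 4, y = 5

Use elimination (row reduction):
Equation 1: 3x + 2y = 22.
Equation 2: 3x + 3y = 27.
Multiply Eq1 by 3 and Eq2 by 3: 9x + 6y = 66;  9x + 9y = 81.
Subtract: (3)y = 15, so y = 5.
Back-substitute into Eq1: 3x + 2*(5) = 22, so x = 4.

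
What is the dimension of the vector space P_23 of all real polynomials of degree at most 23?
Dimension = 24

A polynomial of degree at most 23 can be written as a₀ + a₁x + a₂x² + … + a_23x^23, with 24 free coefficients a₀, …, a_23.
The set {1, x, x², …, x^23} is a basis: it spans P_23 (every such polynomial is a linear combination of these) and is linearly independent (a polynomial is zero iff all its coefficients are zero).
Therefore dim(P_23) = 23 + 1 = 24.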